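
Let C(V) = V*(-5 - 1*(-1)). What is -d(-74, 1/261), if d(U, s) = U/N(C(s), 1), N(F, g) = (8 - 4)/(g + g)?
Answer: 37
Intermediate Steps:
C(V) = -4*V (C(V) = V*(-5 + 1) = V*(-4) = -4*V)
N(F, g) = 2/g (N(F, g) = 4/((2*g)) = 4*(1/(2*g)) = 2/g)
d(U, s) = U/2 (d(U, s) = U/((2/1)) = U/((2*1)) = U/2)
-d(-74, 1/261) = -(-74)/2 = -1*(-37) = 37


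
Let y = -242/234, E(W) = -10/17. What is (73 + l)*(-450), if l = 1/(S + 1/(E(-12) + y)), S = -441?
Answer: -2600719525/79172 ≈ -32849.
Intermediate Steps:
E(W) = -10/17 (E(W) = -10*1/17 = -10/17)
y = -121/117 (y = -242*1/234 = -121/117 ≈ -1.0342)
l = -3227/1425096 (l = 1/(-441 + 1/(-10/17 - 121/117)) = 1/(-441 + 1/(-3227/1989)) = 1/(-441 - 1989/3227) = 1/(-1425096/3227) = -3227/1425096 ≈ -0.0022644)
(73 + l)*(-450) = (73 - 3227/1425096)*(-450) = (104028781/1425096)*(-450) = -2600719525/79172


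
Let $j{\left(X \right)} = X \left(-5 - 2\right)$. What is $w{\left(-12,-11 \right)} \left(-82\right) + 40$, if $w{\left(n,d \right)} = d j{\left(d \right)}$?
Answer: $69494$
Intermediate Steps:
$j{\left(X \right)} = - 7 X$ ($j{\left(X \right)} = X \left(-7\right) = - 7 X$)
$w{\left(n,d \right)} = - 7 d^{2}$ ($w{\left(n,d \right)} = d \left(- 7 d\right) = - 7 d^{2}$)
$w{\left(-12,-11 \right)} \left(-82\right) + 40 = - 7 \left(-11\right)^{2} \left(-82\right) + 40 = \left(-7\right) 121 \left(-82\right) + 40 = \left(-847\right) \left(-82\right) + 40 = 69454 + 40 = 69494$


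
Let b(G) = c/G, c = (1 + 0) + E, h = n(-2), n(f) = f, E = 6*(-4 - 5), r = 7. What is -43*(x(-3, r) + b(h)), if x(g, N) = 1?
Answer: -2365/2 ≈ -1182.5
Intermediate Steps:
E = -54 (E = 6*(-9) = -54)
h = -2
c = -53 (c = (1 + 0) - 54 = 1 - 54 = -53)
b(G) = -53/G
-43*(x(-3, r) + b(h)) = -43*(1 - 53/(-2)) = -43*(1 - 53*(-½)) = -43*(1 + 53/2) = -43*55/2 = -2365/2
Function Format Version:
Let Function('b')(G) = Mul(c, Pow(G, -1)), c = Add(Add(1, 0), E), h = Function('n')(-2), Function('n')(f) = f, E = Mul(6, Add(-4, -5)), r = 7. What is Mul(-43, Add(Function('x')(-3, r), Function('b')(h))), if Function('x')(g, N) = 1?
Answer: Rational(-2365, 2) ≈ -1182.5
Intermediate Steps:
E = -54 (E = Mul(6, -9) = -54)
h = -2
c = -53 (c = Add(Add(1, 0), -54) = Add(1, -54) = -53)
Function('b')(G) = Mul(-53, Pow(G, -1))
Mul(-43, Add(Function('x')(-3, r), Function('b')(h))) = Mul(-43, Add(1, Mul(-53, Pow(-2, -1)))) = Mul(-43, Add(1, Mul(-53, Rational(-1, 2)))) = Mul(-43, Add(1, Rational(53, 2))) = Mul(-43, Rational(55, 2)) = Rational(-2365, 2)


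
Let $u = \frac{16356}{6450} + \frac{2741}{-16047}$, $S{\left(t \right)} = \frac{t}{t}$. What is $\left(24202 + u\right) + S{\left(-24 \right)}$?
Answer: $\frac{417555254122}{17250525} \approx 24205.0$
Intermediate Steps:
$S{\left(t \right)} = 1$
$u = \frac{40797547}{17250525}$ ($u = 16356 \cdot \frac{1}{6450} + 2741 \left(- \frac{1}{16047}\right) = \frac{2726}{1075} - \frac{2741}{16047} = \frac{40797547}{17250525} \approx 2.365$)
$\left(24202 + u\right) + S{\left(-24 \right)} = \left(24202 + \frac{40797547}{17250525}\right) + 1 = \frac{417538003597}{17250525} + 1 = \frac{417555254122}{17250525}$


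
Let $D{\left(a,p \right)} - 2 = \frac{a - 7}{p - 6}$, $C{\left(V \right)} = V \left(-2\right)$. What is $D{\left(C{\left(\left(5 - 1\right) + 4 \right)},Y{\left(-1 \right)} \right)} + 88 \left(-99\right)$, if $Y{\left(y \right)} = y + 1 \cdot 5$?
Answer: $- \frac{17397}{2} \approx -8698.5$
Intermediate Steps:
$Y{\left(y \right)} = 5 + y$ ($Y{\left(y \right)} = y + 5 = 5 + y$)
$C{\left(V \right)} = - 2 V$
$D{\left(a,p \right)} = 2 + \frac{-7 + a}{-6 + p}$ ($D{\left(a,p \right)} = 2 + \frac{a - 7}{p - 6} = 2 + \frac{-7 + a}{-6 + p}$)
$D{\left(C{\left(\left(5 - 1\right) + 4 \right)},Y{\left(-1 \right)} \right)} + 88 \left(-99\right) = \frac{-19 - 2 \left(\left(5 - 1\right) + 4\right) + 2 \left(5 - 1\right)}{-6 + \left(5 - 1\right)} + 88 \left(-99\right) = \frac{-19 - 2 \left(4 + 4\right) + 2 \cdot 4}{-6 + 4} - 8712 = \frac{-19 - 16 + 8}{-2} - 8712 = - \frac{-19 - 16 + 8}{2} - 8712 = \left(- \frac{1}{2}\right) \left(-27\right) - 8712 = \frac{27}{2} - 8712 = - \frac{17397}{2}$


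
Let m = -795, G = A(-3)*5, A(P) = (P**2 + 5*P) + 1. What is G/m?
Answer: 5/159 ≈ 0.031447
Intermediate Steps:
A(P) = 1 + P**2 + 5*P
G = -25 (G = (1 + (-3)**2 + 5*(-3))*5 = (1 + 9 - 15)*5 = -5*5 = -25)
G/m = -25/(-795) = -25*(-1/795) = 5/159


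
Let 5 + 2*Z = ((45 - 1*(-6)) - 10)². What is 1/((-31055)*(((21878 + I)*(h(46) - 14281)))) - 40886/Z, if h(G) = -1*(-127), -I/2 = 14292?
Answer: -60258581293072679/1235060683940580 ≈ -48.790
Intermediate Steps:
I = -28584 (I = -2*14292 = -28584)
Z = 838 (Z = -5/2 + ((45 - 1*(-6)) - 10)²/2 = -5/2 + ((45 + 6) - 10)²/2 = -5/2 + (51 - 10)²/2 = -5/2 + (½)*41² = -5/2 + (½)*1681 = -5/2 + 1681/2 = 838)
h(G) = 127
1/((-31055)*(((21878 + I)*(h(46) - 14281)))) - 40886/Z = 1/((-31055)*(((21878 - 28584)*(127 - 14281)))) - 40886/838 = -1/(31055*((-6706*(-14154)))) - 40886*1/838 = -1/31055/94916724 - 20443/419 = -1/31055*1/94916724 - 20443/419 = -1/2947638863820 - 20443/419 = -60258581293072679/1235060683940580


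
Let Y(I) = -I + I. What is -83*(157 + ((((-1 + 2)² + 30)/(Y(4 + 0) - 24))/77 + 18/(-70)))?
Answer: -120196367/9240 ≈ -13008.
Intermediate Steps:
Y(I) = 0
-83*(157 + ((((-1 + 2)² + 30)/(Y(4 + 0) - 24))/77 + 18/(-70))) = -83*(157 + ((((-1 + 2)² + 30)/(0 - 24))/77 + 18/(-70))) = -83*(157 + (((1² + 30)/(-24))*(1/77) + 18*(-1/70))) = -83*(157 + (((1 + 30)*(-1/24))*(1/77) - 9/35)) = -83*(157 + ((31*(-1/24))*(1/77) - 9/35)) = -83*(157 + (-31/24*1/77 - 9/35)) = -83*(157 + (-31/1848 - 9/35)) = -83*(157 - 2531/9240) = -83*1448149/9240 = -120196367/9240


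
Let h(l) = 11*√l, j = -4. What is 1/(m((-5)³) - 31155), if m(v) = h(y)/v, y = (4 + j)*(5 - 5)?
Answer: -1/31155 ≈ -3.2098e-5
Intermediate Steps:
y = 0 (y = (4 - 4)*(5 - 5) = 0*0 = 0)
m(v) = 0 (m(v) = (11*√0)/v = (11*0)/v = 0/v = 0)
1/(m((-5)³) - 31155) = 1/(0 - 31155) = 1/(-31155) = -1/31155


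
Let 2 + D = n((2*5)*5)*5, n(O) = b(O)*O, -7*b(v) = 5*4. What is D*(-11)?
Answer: 55154/7 ≈ 7879.1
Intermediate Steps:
b(v) = -20/7 (b(v) = -5*4/7 = -⅐*20 = -20/7)
n(O) = -20*O/7
D = -5014/7 (D = -2 - 20*2*5*5/7*5 = -2 - 200*5/7*5 = -2 - 20/7*50*5 = -2 - 1000/7*5 = -2 - 5000/7 = -5014/7 ≈ -716.29)
D*(-11) = -5014/7*(-11) = 55154/7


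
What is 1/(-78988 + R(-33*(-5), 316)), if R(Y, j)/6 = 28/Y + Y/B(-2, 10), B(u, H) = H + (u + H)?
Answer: -55/4341259 ≈ -1.2669e-5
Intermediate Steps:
B(u, H) = u + 2*H (B(u, H) = H + (H + u) = u + 2*H)
R(Y, j) = 168/Y + Y/3 (R(Y, j) = 6*(28/Y + Y/(-2 + 2*10)) = 6*(28/Y + Y/(-2 + 20)) = 6*(28/Y + Y/18) = 168/Y + Y/3)
1/(-78988 + R(-33*(-5), 316)) = 1/(-78988 + (168/((-33*(-5))) + (-33*(-5))/3)) = 1/(-78988 + (168/165 + (1/3)*165)) = 1/(-78988 + (168*(1/165) + 55)) = 1/(-78988 + (56/55 + 55)) = 1/(-78988 + 3081/55) = 1/(-4341259/55) = -55/4341259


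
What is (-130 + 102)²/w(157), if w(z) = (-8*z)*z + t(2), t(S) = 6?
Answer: -392/98593 ≈ -0.0039759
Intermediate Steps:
w(z) = 6 - 8*z² (w(z) = (-8*z)*z + 6 = -8*z² + 6 = 6 - 8*z²)
(-130 + 102)²/w(157) = (-130 + 102)²/(6 - 8*157²) = (-28)²/(6 - 8*24649) = 784/(6 - 197192) = 784/(-197186) = 784*(-1/197186) = -392/98593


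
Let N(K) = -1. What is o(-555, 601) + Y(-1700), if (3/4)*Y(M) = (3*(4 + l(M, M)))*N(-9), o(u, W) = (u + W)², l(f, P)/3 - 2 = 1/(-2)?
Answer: 2082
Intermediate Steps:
l(f, P) = 9/2 (l(f, P) = 6 + 3/(-2) = 6 + 3*(-½) = 6 - 3/2 = 9/2)
o(u, W) = (W + u)²
Y(M) = -34 (Y(M) = 4*((3*(4 + 9/2))*(-1))/3 = 4*((3*(17/2))*(-1))/3 = 4*((51/2)*(-1))/3 = (4/3)*(-51/2) = -34)
o(-555, 601) + Y(-1700) = (601 - 555)² - 34 = 46² - 34 = 2116 - 34 = 2082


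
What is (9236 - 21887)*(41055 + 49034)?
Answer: -1139715939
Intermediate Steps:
(9236 - 21887)*(41055 + 49034) = -12651*90089 = -1139715939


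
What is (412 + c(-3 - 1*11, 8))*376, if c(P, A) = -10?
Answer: 151152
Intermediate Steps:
(412 + c(-3 - 1*11, 8))*376 = (412 - 10)*376 = 402*376 = 151152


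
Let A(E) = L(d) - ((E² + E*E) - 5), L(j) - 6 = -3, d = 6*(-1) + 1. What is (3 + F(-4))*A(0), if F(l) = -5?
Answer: -16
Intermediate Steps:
d = -5 (d = -6 + 1 = -5)
L(j) = 3 (L(j) = 6 - 3 = 3)
A(E) = 8 - 2*E² (A(E) = 3 - ((E² + E*E) - 5) = 3 - ((E² + E²) - 5) = 3 - (2*E² - 5) = 3 - (-5 + 2*E²) = 3 + (5 - 2*E²) = 8 - 2*E²)
(3 + F(-4))*A(0) = (3 - 5)*(8 - 2*0²) = -2*(8 - 2*0) = -2*(8 + 0) = -2*8 = -16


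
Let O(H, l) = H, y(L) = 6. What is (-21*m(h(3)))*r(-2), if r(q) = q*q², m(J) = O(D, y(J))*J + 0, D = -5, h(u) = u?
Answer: -2520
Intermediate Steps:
m(J) = -5*J (m(J) = -5*J + 0 = -5*J)
r(q) = q³
(-21*m(h(3)))*r(-2) = -(-105)*3*(-2)³ = -21*(-15)*(-8) = 315*(-8) = -2520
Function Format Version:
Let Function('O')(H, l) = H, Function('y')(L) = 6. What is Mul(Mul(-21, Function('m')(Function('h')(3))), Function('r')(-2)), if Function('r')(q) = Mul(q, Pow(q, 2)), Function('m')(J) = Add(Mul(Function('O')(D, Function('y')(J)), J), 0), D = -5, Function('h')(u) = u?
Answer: -2520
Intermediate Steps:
Function('m')(J) = Mul(-5, J) (Function('m')(J) = Add(Mul(-5, J), 0) = Mul(-5, J))
Function('r')(q) = Pow(q, 3)
Mul(Mul(-21, Function('m')(Function('h')(3))), Function('r')(-2)) = Mul(Mul(-21, Mul(-5, 3)), Pow(-2, 3)) = Mul(Mul(-21, -15), -8) = Mul(315, -8) = -2520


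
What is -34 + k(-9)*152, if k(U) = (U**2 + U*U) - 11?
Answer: 22918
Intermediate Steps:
k(U) = -11 + 2*U**2 (k(U) = (U**2 + U**2) - 11 = 2*U**2 - 11 = -11 + 2*U**2)
-34 + k(-9)*152 = -34 + (-11 + 2*(-9)**2)*152 = -34 + (-11 + 2*81)*152 = -34 + (-11 + 162)*152 = -34 + 151*152 = -34 + 22952 = 22918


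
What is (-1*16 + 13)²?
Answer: 9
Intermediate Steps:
(-1*16 + 13)² = (-16 + 13)² = (-3)² = 9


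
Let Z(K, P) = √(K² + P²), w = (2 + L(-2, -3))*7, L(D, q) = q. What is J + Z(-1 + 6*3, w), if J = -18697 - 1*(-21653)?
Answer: 2956 + 13*√2 ≈ 2974.4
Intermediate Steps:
w = -7 (w = (2 - 3)*7 = -1*7 = -7)
J = 2956 (J = -18697 + 21653 = 2956)
J + Z(-1 + 6*3, w) = 2956 + √((-1 + 6*3)² + (-7)²) = 2956 + √((-1 + 18)² + 49) = 2956 + √(17² + 49) = 2956 + √(289 + 49) = 2956 + √338 = 2956 + 13*√2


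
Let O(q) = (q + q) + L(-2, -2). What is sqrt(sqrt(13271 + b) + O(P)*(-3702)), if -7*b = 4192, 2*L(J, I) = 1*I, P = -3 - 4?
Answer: sqrt(2720970 + 7*sqrt(620935))/7 ≈ 235.89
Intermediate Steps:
P = -7
L(J, I) = I/2 (L(J, I) = (1*I)/2 = I/2)
b = -4192/7 (b = -1/7*4192 = -4192/7 ≈ -598.86)
O(q) = -1 + 2*q (O(q) = (q + q) + (1/2)*(-2) = 2*q - 1 = -1 + 2*q)
sqrt(sqrt(13271 + b) + O(P)*(-3702)) = sqrt(sqrt(13271 - 4192/7) + (-1 + 2*(-7))*(-3702)) = sqrt(sqrt(88705/7) + (-1 - 14)*(-3702)) = sqrt(sqrt(620935)/7 - 15*(-3702)) = sqrt(sqrt(620935)/7 + 55530) = sqrt(55530 + sqrt(620935)/7)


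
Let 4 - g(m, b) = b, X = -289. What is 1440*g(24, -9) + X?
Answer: 18431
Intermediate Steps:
g(m, b) = 4 - b
1440*g(24, -9) + X = 1440*(4 - 1*(-9)) - 289 = 1440*(4 + 9) - 289 = 1440*13 - 289 = 18720 - 289 = 18431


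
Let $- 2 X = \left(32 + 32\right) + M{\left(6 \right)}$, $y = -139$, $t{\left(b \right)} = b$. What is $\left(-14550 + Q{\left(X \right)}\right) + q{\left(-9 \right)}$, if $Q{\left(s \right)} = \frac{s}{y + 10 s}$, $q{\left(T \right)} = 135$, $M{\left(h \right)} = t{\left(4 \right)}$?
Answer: $- \frac{6904751}{479} \approx -14415.0$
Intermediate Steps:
$M{\left(h \right)} = 4$
$X = -34$ ($X = - \frac{\left(32 + 32\right) + 4}{2} = - \frac{64 + 4}{2} = \left(- \frac{1}{2}\right) 68 = -34$)
$Q{\left(s \right)} = \frac{s}{-139 + 10 s}$
$\left(-14550 + Q{\left(X \right)}\right) + q{\left(-9 \right)} = \left(-14550 - \frac{34}{-139 + 10 \left(-34\right)}\right) + 135 = \left(-14550 - \frac{34}{-139 - 340}\right) + 135 = \left(-14550 - \frac{34}{-479}\right) + 135 = \left(-14550 - - \frac{34}{479}\right) + 135 = \left(-14550 + \frac{34}{479}\right) + 135 = - \frac{6969416}{479} + 135 = - \frac{6904751}{479}$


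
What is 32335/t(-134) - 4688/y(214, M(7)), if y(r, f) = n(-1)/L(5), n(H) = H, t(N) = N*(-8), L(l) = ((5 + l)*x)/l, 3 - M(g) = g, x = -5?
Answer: -50223025/1072 ≈ -46850.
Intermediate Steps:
M(g) = 3 - g
L(l) = (-25 - 5*l)/l (L(l) = ((5 + l)*(-5))/l = (-25 - 5*l)/l)
t(N) = -8*N
y(r, f) = ⅒ (y(r, f) = -1/(-5 - 25/5) = -1/(-5 - 25*⅕) = -1/(-5 - 5) = -1/(-10) = -1*(-⅒) = ⅒)
32335/t(-134) - 4688/y(214, M(7)) = 32335/((-8*(-134))) - 4688/⅒ = 32335/1072 - 4688*10 = 32335*(1/1072) - 46880 = 32335/1072 - 46880 = -50223025/1072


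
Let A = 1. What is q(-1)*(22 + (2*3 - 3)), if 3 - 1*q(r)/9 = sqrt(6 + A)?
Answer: 675 - 225*sqrt(7) ≈ 79.706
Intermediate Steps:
q(r) = 27 - 9*sqrt(7) (q(r) = 27 - 9*sqrt(6 + 1) = 27 - 9*sqrt(7))
q(-1)*(22 + (2*3 - 3)) = (27 - 9*sqrt(7))*(22 + (2*3 - 3)) = (27 - 9*sqrt(7))*(22 + (6 - 3)) = (27 - 9*sqrt(7))*(22 + 3) = (27 - 9*sqrt(7))*25 = 675 - 225*sqrt(7)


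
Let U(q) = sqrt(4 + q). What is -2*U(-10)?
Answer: -2*I*sqrt(6) ≈ -4.899*I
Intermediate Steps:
-2*U(-10) = -2*sqrt(4 - 10) = -2*I*sqrt(6)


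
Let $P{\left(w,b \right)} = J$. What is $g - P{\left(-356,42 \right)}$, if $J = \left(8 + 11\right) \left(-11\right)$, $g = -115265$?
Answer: $-115056$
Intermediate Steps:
$J = -209$ ($J = 19 \left(-11\right) = -209$)
$P{\left(w,b \right)} = -209$
$g - P{\left(-356,42 \right)} = -115265 - -209 = -115265 + 209 = -115056$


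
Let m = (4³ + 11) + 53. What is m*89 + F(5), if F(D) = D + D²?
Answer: 11422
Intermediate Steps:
m = 128 (m = (64 + 11) + 53 = 75 + 53 = 128)
m*89 + F(5) = 128*89 + 5*(1 + 5) = 11392 + 5*6 = 11392 + 30 = 11422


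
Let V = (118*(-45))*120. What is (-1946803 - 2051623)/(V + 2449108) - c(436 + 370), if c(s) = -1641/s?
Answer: -31173791/182549731 ≈ -0.17077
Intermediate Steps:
V = -637200 (V = -5310*120 = -637200)
(-1946803 - 2051623)/(V + 2449108) - c(436 + 370) = (-1946803 - 2051623)/(-637200 + 2449108) - (-1641)/(436 + 370) = -3998426/1811908 - (-1641)/806 = -3998426*1/1811908 - (-1641)/806 = -1999213/905954 - 1*(-1641/806) = -1999213/905954 + 1641/806 = -31173791/182549731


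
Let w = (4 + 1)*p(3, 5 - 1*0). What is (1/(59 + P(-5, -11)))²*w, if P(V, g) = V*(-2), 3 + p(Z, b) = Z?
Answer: 0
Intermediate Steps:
p(Z, b) = -3 + Z
P(V, g) = -2*V
w = 0 (w = (4 + 1)*(-3 + 3) = 5*0 = 0)
(1/(59 + P(-5, -11)))²*w = (1/(59 - 2*(-5)))²*0 = (1/(59 + 10))²*0 = (1/69)²*0 = (1/4761)*0 = 0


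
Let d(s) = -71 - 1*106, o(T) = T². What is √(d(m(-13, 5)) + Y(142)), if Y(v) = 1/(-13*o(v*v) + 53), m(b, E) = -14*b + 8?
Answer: 2*I*√1236251199538960390505/5285629595 ≈ 13.304*I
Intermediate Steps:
m(b, E) = 8 - 14*b
d(s) = -177 (d(s) = -71 - 106 = -177)
Y(v) = 1/(53 - 13*v⁴) (Y(v) = 1/(-13*v⁴ + 53) = 1/(53 - 13*v⁴))
√(d(m(-13, 5)) + Y(142)) = √(-177 - 1/(-53 + 13*142⁴)) = √(-177 - 1/(-53 + 13*406586896)) = √(-177 - 1/(-53 + 5285629648)) = √(-177 - 1/5285629595) = √(-935556438316/5285629595) = 2*I*√1236251199538960390505/5285629595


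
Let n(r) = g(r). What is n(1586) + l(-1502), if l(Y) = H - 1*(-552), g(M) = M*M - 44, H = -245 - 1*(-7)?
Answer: 2515666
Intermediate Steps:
H = -238 (H = -245 + 7 = -238)
g(M) = -44 + M² (g(M) = M² - 44 = -44 + M²)
n(r) = -44 + r²
l(Y) = 314 (l(Y) = -238 - 1*(-552) = -238 + 552 = 314)
n(1586) + l(-1502) = (-44 + 1586²) + 314 = (-44 + 2515396) + 314 = 2515352 + 314 = 2515666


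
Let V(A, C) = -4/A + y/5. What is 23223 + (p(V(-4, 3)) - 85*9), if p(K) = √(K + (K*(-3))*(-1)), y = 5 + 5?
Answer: 22458 + 2*√3 ≈ 22461.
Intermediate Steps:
y = 10
V(A, C) = 2 - 4/A (V(A, C) = -4/A + 10/5 = -4/A + 10*(⅕) = -4/A + 2 = 2 - 4/A)
p(K) = 2*√K (p(K) = √(K - 3*K*(-1)) = √(K + 3*K) = √(4*K) = 2*√K)
23223 + (p(V(-4, 3)) - 85*9) = 23223 + (2*√(2 - 4/(-4)) - 85*9) = 23223 + (2*√(2 - 4*(-¼)) - 765) = 23223 + (2*√(2 + 1) - 765) = 23223 + (2*√3 - 765) = 23223 + (-765 + 2*√3) = 22458 + 2*√3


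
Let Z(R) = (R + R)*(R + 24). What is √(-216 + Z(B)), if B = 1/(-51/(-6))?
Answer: 4*I*√3799/17 ≈ 14.503*I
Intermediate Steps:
B = 2/17 (B = 1/(-51*(-⅙)) = 1/(17/2) = 2/17 ≈ 0.11765)
Z(R) = 2*R*(24 + R) (Z(R) = (2*R)*(24 + R) = 2*R*(24 + R))
√(-216 + Z(B)) = √(-216 + 2*(2/17)*(24 + 2/17)) = √(-216 + 2*(2/17)*(410/17)) = √(-216 + 1640/289) = √(-60784/289) = 4*I*√3799/17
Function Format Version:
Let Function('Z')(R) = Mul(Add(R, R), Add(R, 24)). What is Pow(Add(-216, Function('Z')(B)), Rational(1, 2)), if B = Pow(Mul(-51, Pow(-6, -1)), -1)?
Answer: Mul(Rational(4, 17), I, Pow(3799, Rational(1, 2))) ≈ Mul(14.503, I)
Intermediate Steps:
B = Rational(2, 17) (B = Pow(Mul(-51, Rational(-1, 6)), -1) = Pow(Rational(17, 2), -1) = Rational(2, 17) ≈ 0.11765)
Function('Z')(R) = Mul(2, R, Add(24, R)) (Function('Z')(R) = Mul(Mul(2, R), Add(24, R)) = Mul(2, R, Add(24, R)))
Pow(Add(-216, Function('Z')(B)), Rational(1, 2)) = Pow(Add(-216, Mul(2, Rational(2, 17), Add(24, Rational(2, 17)))), Rational(1, 2)) = Pow(Add(-216, Mul(2, Rational(2, 17), Rational(410, 17))), Rational(1, 2)) = Pow(Add(-216, Rational(1640, 289)), Rational(1, 2)) = Pow(Rational(-60784, 289), Rational(1, 2)) = Mul(Rational(4, 17), I, Pow(3799, Rational(1, 2)))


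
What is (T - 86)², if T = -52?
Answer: 19044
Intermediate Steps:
(T - 86)² = (-52 - 86)² = (-138)² = 19044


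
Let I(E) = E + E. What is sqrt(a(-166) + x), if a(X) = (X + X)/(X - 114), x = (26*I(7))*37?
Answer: sqrt(65999010)/70 ≈ 116.06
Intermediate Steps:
I(E) = 2*E
x = 13468 (x = (26*(2*7))*37 = (26*14)*37 = 364*37 = 13468)
a(X) = 2*X/(-114 + X) (a(X) = (2*X)/(-114 + X) = 2*X/(-114 + X))
sqrt(a(-166) + x) = sqrt(2*(-166)/(-114 - 166) + 13468) = sqrt(2*(-166)/(-280) + 13468) = sqrt(2*(-166)*(-1/280) + 13468) = sqrt(83/70 + 13468) = sqrt(942843/70) = sqrt(65999010)/70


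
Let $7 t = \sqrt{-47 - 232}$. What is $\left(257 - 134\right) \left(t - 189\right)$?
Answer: $-23247 + \frac{369 i \sqrt{31}}{7} \approx -23247.0 + 293.5 i$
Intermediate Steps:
$t = \frac{3 i \sqrt{31}}{7}$ ($t = \frac{\sqrt{-47 - 232}}{7} = \frac{\sqrt{-279}}{7} = \frac{3 i \sqrt{31}}{7} \approx 2.3862 i$)
$\left(257 - 134\right) \left(t - 189\right) = \left(257 - 134\right) \left(\frac{3 i \sqrt{31}}{7} - 189\right) = 123 \left(\frac{3 i \sqrt{31}}{7} - 189\right) = 123 \left(-189 + \frac{3 i \sqrt{31}}{7}\right) = -23247 + \frac{369 i \sqrt{31}}{7}$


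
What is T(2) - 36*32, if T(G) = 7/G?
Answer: -2297/2 ≈ -1148.5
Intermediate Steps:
T(2) - 36*32 = 7/2 - 36*32 = 7*(1/2) - 1152 = 7/2 - 1152 = -2297/2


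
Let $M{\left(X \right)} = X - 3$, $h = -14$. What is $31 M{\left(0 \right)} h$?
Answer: $1302$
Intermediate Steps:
$M{\left(X \right)} = -3 + X$
$31 M{\left(0 \right)} h = 31 \left(-3 + 0\right) \left(-14\right) = 31 \left(-3\right) \left(-14\right) = \left(-93\right) \left(-14\right) = 1302$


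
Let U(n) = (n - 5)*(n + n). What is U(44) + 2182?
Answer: 5614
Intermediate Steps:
U(n) = 2*n*(-5 + n) (U(n) = (-5 + n)*(2*n) = 2*n*(-5 + n))
U(44) + 2182 = 2*44*(-5 + 44) + 2182 = 2*44*39 + 2182 = 3432 + 2182 = 5614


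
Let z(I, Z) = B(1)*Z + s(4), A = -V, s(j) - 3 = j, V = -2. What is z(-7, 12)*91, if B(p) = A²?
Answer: 5005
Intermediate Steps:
s(j) = 3 + j
A = 2 (A = -1*(-2) = 2)
B(p) = 4 (B(p) = 2² = 4)
z(I, Z) = 7 + 4*Z (z(I, Z) = 4*Z + (3 + 4) = 4*Z + 7 = 7 + 4*Z)
z(-7, 12)*91 = (7 + 4*12)*91 = (7 + 48)*91 = 55*91 = 5005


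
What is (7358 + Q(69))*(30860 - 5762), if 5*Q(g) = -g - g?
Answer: 919891896/5 ≈ 1.8398e+8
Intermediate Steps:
Q(g) = -2*g/5 (Q(g) = (-g - g)/5 = (-2*g)/5 = -2*g/5)
(7358 + Q(69))*(30860 - 5762) = (7358 - ⅖*69)*(30860 - 5762) = (7358 - 138/5)*25098 = (36652/5)*25098 = 919891896/5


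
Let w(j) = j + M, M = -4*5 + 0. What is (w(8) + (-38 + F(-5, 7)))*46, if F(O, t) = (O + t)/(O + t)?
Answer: -2254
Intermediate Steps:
M = -20 (M = -20 + 0 = -20)
F(O, t) = 1
w(j) = -20 + j (w(j) = j - 20 = -20 + j)
(w(8) + (-38 + F(-5, 7)))*46 = ((-20 + 8) + (-38 + 1))*46 = (-12 - 37)*46 = -49*46 = -2254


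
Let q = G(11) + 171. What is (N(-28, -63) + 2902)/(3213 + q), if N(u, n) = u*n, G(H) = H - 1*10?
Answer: 4666/3385 ≈ 1.3784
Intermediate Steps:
G(H) = -10 + H (G(H) = H - 10 = -10 + H)
q = 172 (q = (-10 + 11) + 171 = 1 + 171 = 172)
N(u, n) = n*u
(N(-28, -63) + 2902)/(3213 + q) = (-63*(-28) + 2902)/(3213 + 172) = (1764 + 2902)/3385 = 4666*(1/3385) = 4666/3385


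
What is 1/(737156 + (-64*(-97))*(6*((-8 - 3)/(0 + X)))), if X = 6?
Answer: 1/668868 ≈ 1.4951e-6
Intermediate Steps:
1/(737156 + (-64*(-97))*(6*((-8 - 3)/(0 + X)))) = 1/(737156 + (-64*(-97))*(6*((-8 - 3)/(0 + 6)))) = 1/(737156 + 6208*(6*(-11/6))) = 1/(737156 + 6208*(-11)) = 1/(737156 - 68288) = 1/668868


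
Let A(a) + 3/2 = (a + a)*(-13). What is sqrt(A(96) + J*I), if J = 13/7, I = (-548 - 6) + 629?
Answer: I*sqrt(462210)/14 ≈ 48.561*I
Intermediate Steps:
I = 75 (I = -554 + 629 = 75)
A(a) = -3/2 - 26*a (A(a) = -3/2 + (a + a)*(-13) = -3/2 + (2*a)*(-13) = -3/2 - 26*a)
J = 13/7 (J = 13*(1/7) = 13/7 ≈ 1.8571)
sqrt(A(96) + J*I) = sqrt((-3/2 - 26*96) + (13/7)*75) = sqrt((-3/2 - 2496) + 975/7) = sqrt(-4995/2 + 975/7) = sqrt(-33015/14) = I*sqrt(462210)/14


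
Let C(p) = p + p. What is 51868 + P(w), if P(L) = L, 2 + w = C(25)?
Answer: 51916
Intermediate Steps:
C(p) = 2*p
w = 48 (w = -2 + 2*25 = -2 + 50 = 48)
51868 + P(w) = 51868 + 48 = 51916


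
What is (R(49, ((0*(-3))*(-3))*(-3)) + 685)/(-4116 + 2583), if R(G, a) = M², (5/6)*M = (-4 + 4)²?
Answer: -685/1533 ≈ -0.44684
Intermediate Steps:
M = 0 (M = 6*(-4 + 4)²/5 = (6/5)*0² = (6/5)*0 = 0)
R(G, a) = 0 (R(G, a) = 0² = 0)
(R(49, ((0*(-3))*(-3))*(-3)) + 685)/(-4116 + 2583) = (0 + 685)/(-4116 + 2583) = 685/(-1533) = 685*(-1/1533) = -685/1533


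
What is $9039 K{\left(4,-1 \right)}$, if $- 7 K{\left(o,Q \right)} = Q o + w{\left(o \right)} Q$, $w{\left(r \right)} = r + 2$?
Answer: $\frac{90390}{7} \approx 12913.0$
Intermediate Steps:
$w{\left(r \right)} = 2 + r$
$K{\left(o,Q \right)} = - \frac{Q o}{7} - \frac{Q \left(2 + o\right)}{7}$ ($K{\left(o,Q \right)} = - \frac{Q o + \left(2 + o\right) Q}{7} = - \frac{Q o + Q \left(2 + o\right)}{7} = - \frac{Q o}{7} - \frac{Q \left(2 + o\right)}{7}$)
$9039 K{\left(4,-1 \right)} = 9039 \left(\left(- \frac{2}{7}\right) \left(-1\right) \left(1 + 4\right)\right) = 9039 \left(\left(- \frac{2}{7}\right) \left(-1\right) 5\right) = 9039 \cdot \frac{10}{7} = \frac{90390}{7}$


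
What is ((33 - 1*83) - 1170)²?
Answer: 1488400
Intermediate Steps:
((33 - 1*83) - 1170)² = ((33 - 83) - 1170)² = (-50 - 1170)² = (-1220)² = 1488400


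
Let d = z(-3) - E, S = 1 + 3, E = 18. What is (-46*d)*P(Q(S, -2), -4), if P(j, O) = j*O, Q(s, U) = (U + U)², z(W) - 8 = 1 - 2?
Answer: -32384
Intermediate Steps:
z(W) = 7 (z(W) = 8 + (1 - 2) = 8 - 1 = 7)
S = 4
d = -11 (d = 7 - 1*18 = 7 - 18 = -11)
Q(s, U) = 4*U² (Q(s, U) = (2*U)² = 4*U²)
P(j, O) = O*j
(-46*d)*P(Q(S, -2), -4) = (-46*(-11))*(-16*(-2)²) = 506*(-16*4) = 506*(-4*16) = 506*(-64) = -32384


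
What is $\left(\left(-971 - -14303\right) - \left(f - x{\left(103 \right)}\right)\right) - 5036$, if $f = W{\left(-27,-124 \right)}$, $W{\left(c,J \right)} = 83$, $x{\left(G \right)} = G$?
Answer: $8316$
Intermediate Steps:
$f = 83$
$\left(\left(-971 - -14303\right) - \left(f - x{\left(103 \right)}\right)\right) - 5036 = \left(\left(-971 - -14303\right) + \left(103 - 83\right)\right) - 5036 = \left(\left(-971 + 14303\right) + \left(103 - 83\right)\right) - 5036 = \left(13332 + 20\right) - 5036 = 13352 - 5036 = 8316$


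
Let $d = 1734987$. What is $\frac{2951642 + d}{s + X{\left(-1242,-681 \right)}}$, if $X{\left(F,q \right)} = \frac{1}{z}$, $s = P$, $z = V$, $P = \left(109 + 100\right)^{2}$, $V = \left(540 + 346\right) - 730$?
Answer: $\frac{731114124}{6814237} \approx 107.29$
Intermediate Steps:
$V = 156$ ($V = 886 - 730 = 156$)
$P = 43681$ ($P = 209^{2} = 43681$)
$z = 156$
$s = 43681$
$X{\left(F,q \right)} = \frac{1}{156}$
$\frac{2951642 + d}{s + X{\left(-1242,-681 \right)}} = \frac{2951642 + 1734987}{43681 + \frac{1}{156}} = \frac{4686629}{\frac{6814237}{156}} = 4686629 \cdot \frac{156}{6814237} = \frac{731114124}{6814237}$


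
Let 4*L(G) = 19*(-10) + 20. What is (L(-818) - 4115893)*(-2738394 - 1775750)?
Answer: 18579925541712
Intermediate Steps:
L(G) = -85/2 (L(G) = (19*(-10) + 20)/4 = (-190 + 20)/4 = (1/4)*(-170) = -85/2)
(L(-818) - 4115893)*(-2738394 - 1775750) = (-85/2 - 4115893)*(-2738394 - 1775750) = -8231871/2*(-4514144) = 18579925541712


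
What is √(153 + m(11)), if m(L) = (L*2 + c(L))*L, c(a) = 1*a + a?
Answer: 7*√13 ≈ 25.239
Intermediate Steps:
c(a) = 2*a (c(a) = a + a = 2*a)
m(L) = 4*L² (m(L) = (L*2 + 2*L)*L = (2*L + 2*L)*L = (4*L)*L = 4*L²)
√(153 + m(11)) = √(153 + 4*11²) = √(153 + 4*121) = √(153 + 484) = √637 = 7*√13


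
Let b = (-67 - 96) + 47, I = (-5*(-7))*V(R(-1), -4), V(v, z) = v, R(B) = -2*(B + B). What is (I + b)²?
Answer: 576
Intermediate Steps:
R(B) = -4*B
I = 140 (I = (-5*(-7))*(-4*(-1)) = 35*4 = 140)
b = -116 (b = -163 + 47 = -116)
(I + b)² = (140 - 116)² = 24² = 576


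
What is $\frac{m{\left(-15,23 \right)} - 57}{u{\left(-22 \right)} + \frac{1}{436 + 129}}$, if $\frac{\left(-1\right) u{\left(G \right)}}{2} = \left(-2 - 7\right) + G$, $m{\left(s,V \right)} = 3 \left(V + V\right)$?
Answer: $\frac{15255}{11677} \approx 1.3064$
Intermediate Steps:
$m{\left(s,V \right)} = 6 V$ ($m{\left(s,V \right)} = 3 \cdot 2 V = 6 V$)
$u{\left(G \right)} = 18 - 2 G$ ($u{\left(G \right)} = - 2 \left(\left(-2 - 7\right) + G\right) = - 2 \left(-9 + G\right) = 18 - 2 G$)
$\frac{m{\left(-15,23 \right)} - 57}{u{\left(-22 \right)} + \frac{1}{436 + 129}} = \frac{6 \cdot 23 - 57}{\left(18 - -44\right) + \frac{1}{436 + 129}} = \frac{138 - 57}{\left(18 + 44\right) + \frac{1}{565}} = \frac{81}{62 + \frac{1}{565}} = \frac{81}{\frac{35031}{565}} = 81 \cdot \frac{565}{35031} = \frac{15255}{11677}$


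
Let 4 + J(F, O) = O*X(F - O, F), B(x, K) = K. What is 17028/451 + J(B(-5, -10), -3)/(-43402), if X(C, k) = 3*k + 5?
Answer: 67183385/1779482 ≈ 37.754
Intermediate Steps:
X(C, k) = 5 + 3*k
J(F, O) = -4 + O*(5 + 3*F)
17028/451 + J(B(-5, -10), -3)/(-43402) = 17028/451 + (-4 - 3*(5 + 3*(-10)))/(-43402) = 17028*(1/451) + (-4 - 3*(5 - 30))*(-1/43402) = 1548/41 + (-4 - 3*(-25))*(-1/43402) = 1548/41 + (-4 + 75)*(-1/43402) = 1548/41 + 71*(-1/43402) = 1548/41 - 71/43402 = 67183385/1779482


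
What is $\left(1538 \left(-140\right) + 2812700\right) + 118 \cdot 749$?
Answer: $2685762$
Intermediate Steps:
$\left(1538 \left(-140\right) + 2812700\right) + 118 \cdot 749 = \left(-215320 + 2812700\right) + 88382 = 2597380 + 88382 = 2685762$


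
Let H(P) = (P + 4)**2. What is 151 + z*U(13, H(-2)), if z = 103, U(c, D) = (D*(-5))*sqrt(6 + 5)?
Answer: 151 - 2060*sqrt(11) ≈ -6681.3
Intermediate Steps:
H(P) = (4 + P)**2
U(c, D) = -5*D*sqrt(11) (U(c, D) = (-5*D)*sqrt(11) = -5*D*sqrt(11))
151 + z*U(13, H(-2)) = 151 + 103*(-5*(4 - 2)**2*sqrt(11)) = 151 + 103*(-5*2**2*sqrt(11)) = 151 + 103*(-5*4*sqrt(11)) = 151 + 103*(-20*sqrt(11)) = 151 - 2060*sqrt(11)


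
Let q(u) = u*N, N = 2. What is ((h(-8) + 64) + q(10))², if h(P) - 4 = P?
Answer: 6400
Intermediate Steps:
q(u) = 2*u (q(u) = u*2 = 2*u)
h(P) = 4 + P
((h(-8) + 64) + q(10))² = (((4 - 8) + 64) + 2*10)² = ((-4 + 64) + 20)² = (60 + 20)² = 80² = 6400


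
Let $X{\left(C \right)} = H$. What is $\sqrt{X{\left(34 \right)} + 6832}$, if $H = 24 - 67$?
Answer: $\sqrt{6789} \approx 82.395$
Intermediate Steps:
$H = -43$ ($H = 24 - 67 = -43$)
$X{\left(C \right)} = -43$
$\sqrt{X{\left(34 \right)} + 6832} = \sqrt{-43 + 6832} = \sqrt{6789}$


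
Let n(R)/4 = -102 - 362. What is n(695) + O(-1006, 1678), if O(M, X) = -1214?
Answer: -3070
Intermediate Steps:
n(R) = -1856 (n(R) = 4*(-102 - 362) = 4*(-464) = -1856)
n(695) + O(-1006, 1678) = -1856 - 1214 = -3070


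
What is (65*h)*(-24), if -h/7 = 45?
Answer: 491400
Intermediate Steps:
h = -315 (h = -7*45 = -315)
(65*h)*(-24) = (65*(-315))*(-24) = -20475*(-24) = 491400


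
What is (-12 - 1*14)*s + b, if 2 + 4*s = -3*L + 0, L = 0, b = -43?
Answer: -30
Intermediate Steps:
s = -1/2 (s = -1/2 + (-3*0 + 0)/4 = -1/2 + (0 + 0)/4 = -1/2 + (1/4)*0 = -1/2 + 0 = -1/2 ≈ -0.50000)
(-12 - 1*14)*s + b = (-12 - 1*14)*(-1/2) - 43 = (-12 - 14)*(-1/2) - 43 = -26*(-1/2) - 43 = 13 - 43 = -30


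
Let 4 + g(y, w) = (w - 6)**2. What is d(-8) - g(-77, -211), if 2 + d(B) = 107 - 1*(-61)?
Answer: -46919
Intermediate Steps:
g(y, w) = -4 + (-6 + w)**2 (g(y, w) = -4 + (w - 6)**2 = -4 + (-6 + w)**2)
d(B) = 166 (d(B) = -2 + (107 - 1*(-61)) = -2 + (107 + 61) = -2 + 168 = 166)
d(-8) - g(-77, -211) = 166 - (-4 + (-6 - 211)**2) = 166 - (-4 + (-217)**2) = 166 - (-4 + 47089) = 166 - 1*47085 = 166 - 47085 = -46919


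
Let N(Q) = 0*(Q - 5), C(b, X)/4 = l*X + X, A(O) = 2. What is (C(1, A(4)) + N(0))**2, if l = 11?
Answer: 9216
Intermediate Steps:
C(b, X) = 48*X (C(b, X) = 4*(11*X + X) = 4*(12*X) = 48*X)
N(Q) = 0 (N(Q) = 0*(-5 + Q) = 0)
(C(1, A(4)) + N(0))**2 = (48*2 + 0)**2 = (96 + 0)**2 = 96**2 = 9216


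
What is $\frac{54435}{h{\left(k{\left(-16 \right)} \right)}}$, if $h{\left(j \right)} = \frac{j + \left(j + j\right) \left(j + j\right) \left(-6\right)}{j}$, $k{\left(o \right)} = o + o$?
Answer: $\frac{54435}{769} \approx 70.787$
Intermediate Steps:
$k{\left(o \right)} = 2 o$
$h{\left(j \right)} = \frac{j - 24 j^{2}}{j}$ ($h{\left(j \right)} = \frac{j + 2 j 2 j \left(-6\right)}{j} = \frac{j + 4 j^{2} \left(-6\right)}{j} = \frac{j - 24 j^{2}}{j}$)
$\frac{54435}{h{\left(k{\left(-16 \right)} \right)}} = \frac{54435}{1 - 24 \cdot 2 \left(-16\right)} = \frac{54435}{1 - -768} = \frac{54435}{1 + 768} = \frac{54435}{769}$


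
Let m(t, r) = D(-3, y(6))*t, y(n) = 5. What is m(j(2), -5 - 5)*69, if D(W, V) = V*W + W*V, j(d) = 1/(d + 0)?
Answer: -1035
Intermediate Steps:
j(d) = 1/d
D(W, V) = 2*V*W (D(W, V) = V*W + V*W = 2*V*W)
m(t, r) = -30*t (m(t, r) = (2*5*(-3))*t = -30*t)
m(j(2), -5 - 5)*69 = -30/2*69 = -30*1/2*69 = -15*69 = -1035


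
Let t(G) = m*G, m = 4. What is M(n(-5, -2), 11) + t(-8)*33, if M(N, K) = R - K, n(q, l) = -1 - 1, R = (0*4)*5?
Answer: -1067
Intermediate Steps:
R = 0 (R = 0*5 = 0)
n(q, l) = -2
t(G) = 4*G
M(N, K) = -K (M(N, K) = 0 - K = -K)
M(n(-5, -2), 11) + t(-8)*33 = -1*11 + (4*(-8))*33 = -11 - 32*33 = -11 - 1056 = -1067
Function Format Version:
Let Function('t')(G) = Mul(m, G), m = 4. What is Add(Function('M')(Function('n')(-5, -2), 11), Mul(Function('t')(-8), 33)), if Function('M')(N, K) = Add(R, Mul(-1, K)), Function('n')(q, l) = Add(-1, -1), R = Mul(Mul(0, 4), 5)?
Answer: -1067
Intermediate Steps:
R = 0 (R = Mul(0, 5) = 0)
Function('n')(q, l) = -2
Function('t')(G) = Mul(4, G)
Function('M')(N, K) = Mul(-1, K) (Function('M')(N, K) = Add(0, Mul(-1, K)) = Mul(-1, K))
Add(Function('M')(Function('n')(-5, -2), 11), Mul(Function('t')(-8), 33)) = Add(Mul(-1, 11), Mul(Mul(4, -8), 33)) = Add(-11, Mul(-32, 33)) = Add(-11, -1056) = -1067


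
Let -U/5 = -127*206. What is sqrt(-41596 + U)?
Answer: sqrt(89214) ≈ 298.69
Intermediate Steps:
U = 130810 (U = -(-635)*206 = -5*(-26162) = 130810)
sqrt(-41596 + U) = sqrt(-41596 + 130810) = sqrt(89214)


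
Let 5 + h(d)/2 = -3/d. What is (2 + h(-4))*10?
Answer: -65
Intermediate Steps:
h(d) = -10 - 6/d (h(d) = -10 + 2*(-3/d) = -10 - 6/d)
(2 + h(-4))*10 = (2 + (-10 - 6/(-4)))*10 = (2 + (-10 - 6*(-¼)))*10 = (2 + (-10 + 3/2))*10 = (2 - 17/2)*10 = -13/2*10 = -65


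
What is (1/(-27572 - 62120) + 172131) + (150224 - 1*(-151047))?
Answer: 42460372183/89692 ≈ 4.7340e+5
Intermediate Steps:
(1/(-27572 - 62120) + 172131) + (150224 - 1*(-151047)) = (1/(-89692) + 172131) + (150224 + 151047) = (-1/89692 + 172131) + 301271 = 15438773651/89692 + 301271 = 42460372183/89692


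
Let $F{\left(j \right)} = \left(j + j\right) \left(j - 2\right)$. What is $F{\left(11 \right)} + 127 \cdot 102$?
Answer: $13152$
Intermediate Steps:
$F{\left(j \right)} = 2 j \left(-2 + j\right)$
$F{\left(11 \right)} + 127 \cdot 102 = 2 \cdot 11 \left(-2 + 11\right) + 127 \cdot 102 = 2 \cdot 11 \cdot 9 + 12954 = 198 + 12954 = 13152$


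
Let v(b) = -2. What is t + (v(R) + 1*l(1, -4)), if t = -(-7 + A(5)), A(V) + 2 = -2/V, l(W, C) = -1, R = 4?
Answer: 32/5 ≈ 6.4000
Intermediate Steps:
A(V) = -2 - 2/V
t = 47/5 (t = -(-7 + (-2 - 2/5)) = -(-7 + (-2 - 2*⅕)) = -(-7 + (-2 - ⅖)) = -(-7 - 12/5) = -1*(-47/5) = 47/5 ≈ 9.4000)
t + (v(R) + 1*l(1, -4)) = 47/5 + (-2 + 1*(-1)) = 47/5 + (-2 - 1) = 47/5 - 3 = 32/5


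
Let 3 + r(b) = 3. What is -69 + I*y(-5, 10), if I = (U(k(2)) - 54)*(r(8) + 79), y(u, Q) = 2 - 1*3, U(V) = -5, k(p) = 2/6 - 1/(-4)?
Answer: 4592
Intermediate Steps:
k(p) = 7/12 (k(p) = 2*(1/6) - 1*(-1/4) = 1/3 + 1/4 = 7/12)
r(b) = 0 (r(b) = -3 + 3 = 0)
y(u, Q) = -1 (y(u, Q) = 2 - 3 = -1)
I = -4661 (I = (-5 - 54)*(0 + 79) = -59*79 = -4661)
-69 + I*y(-5, 10) = -69 - 4661*(-1) = -69 + 4661 = 4592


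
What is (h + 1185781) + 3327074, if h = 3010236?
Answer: 7523091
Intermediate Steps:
(h + 1185781) + 3327074 = (3010236 + 1185781) + 3327074 = 4196017 + 3327074 = 7523091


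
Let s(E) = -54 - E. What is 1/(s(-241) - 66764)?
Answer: -1/66577 ≈ -1.5020e-5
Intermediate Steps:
1/(s(-241) - 66764) = 1/((-54 - 1*(-241)) - 66764) = 1/((-54 + 241) - 66764) = 1/(187 - 66764) = 1/(-66577) = -1/66577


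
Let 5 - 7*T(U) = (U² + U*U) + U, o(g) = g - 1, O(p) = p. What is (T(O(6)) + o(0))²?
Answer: 6400/49 ≈ 130.61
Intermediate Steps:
o(g) = -1 + g
T(U) = 5/7 - 2*U²/7 - U/7 (T(U) = 5/7 - ((U² + U*U) + U)/7 = 5/7 - ((U² + U²) + U)/7 = 5/7 - (2*U² + U)/7 = 5/7 - (U + 2*U²)/7 = 5/7 + (-2*U²/7 - U/7) = 5/7 - 2*U²/7 - U/7)
(T(O(6)) + o(0))² = ((5/7 - 2/7*6² - ⅐*6) + (-1 + 0))² = ((5/7 - 2/7*36 - 6/7) - 1)² = ((5/7 - 72/7 - 6/7) - 1)² = (-73/7 - 1)² = (-80/7)² = 6400/49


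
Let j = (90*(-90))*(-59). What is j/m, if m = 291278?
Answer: 238950/145639 ≈ 1.6407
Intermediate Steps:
j = 477900 (j = -8100*(-59) = 477900)
j/m = 477900/291278 = 477900*(1/291278) = 238950/145639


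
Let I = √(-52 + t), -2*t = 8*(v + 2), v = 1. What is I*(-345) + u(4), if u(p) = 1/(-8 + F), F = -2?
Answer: -⅒ - 2760*I ≈ -0.1 - 2760.0*I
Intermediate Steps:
t = -12 (t = -4*(1 + 2) = -4*3 = -½*24 = -12)
u(p) = -⅒ (u(p) = 1/(-8 - 2) = 1/(-10) = -⅒)
I = 8*I (I = √(-52 - 12) = √(-64) = 8*I ≈ 8.0*I)
I*(-345) + u(4) = (8*I)*(-345) - ⅒ = -2760*I - ⅒ = -⅒ - 2760*I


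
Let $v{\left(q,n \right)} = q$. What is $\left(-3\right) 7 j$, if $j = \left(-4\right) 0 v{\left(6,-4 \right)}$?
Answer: $0$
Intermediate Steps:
$j = 0$ ($j = \left(-4\right) 0 \cdot 6 = 0 \cdot 6 = 0$)
$\left(-3\right) 7 j = \left(-3\right) 7 \cdot 0 = \left(-21\right) 0 = 0$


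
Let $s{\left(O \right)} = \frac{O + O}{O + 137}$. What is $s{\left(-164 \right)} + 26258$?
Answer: $\frac{709294}{27} \approx 26270.0$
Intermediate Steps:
$s{\left(O \right)} = \frac{2 O}{137 + O}$
$s{\left(-164 \right)} + 26258 = 2 \left(-164\right) \frac{1}{137 - 164} + 26258 = 2 \left(-164\right) \frac{1}{-27} + 26258 = 2 \left(-164\right) \left(- \frac{1}{27}\right) + 26258 = \frac{328}{27} + 26258 = \frac{709294}{27}$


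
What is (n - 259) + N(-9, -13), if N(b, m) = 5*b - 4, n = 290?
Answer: -18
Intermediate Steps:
N(b, m) = -4 + 5*b
(n - 259) + N(-9, -13) = (290 - 259) + (-4 + 5*(-9)) = 31 + (-4 - 45) = 31 - 49 = -18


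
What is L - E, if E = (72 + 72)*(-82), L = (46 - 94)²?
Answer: 14112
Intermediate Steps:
L = 2304 (L = (-48)² = 2304)
E = -11808 (E = 144*(-82) = -11808)
L - E = 2304 - 1*(-11808) = 2304 + 11808 = 14112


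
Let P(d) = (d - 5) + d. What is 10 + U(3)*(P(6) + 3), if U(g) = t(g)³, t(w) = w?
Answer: 280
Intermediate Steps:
P(d) = -5 + 2*d (P(d) = (-5 + d) + d = -5 + 2*d)
U(g) = g³
10 + U(3)*(P(6) + 3) = 10 + 3³*((-5 + 2*6) + 3) = 10 + 27*((-5 + 12) + 3) = 10 + 27*(7 + 3) = 10 + 27*10 = 10 + 270 = 280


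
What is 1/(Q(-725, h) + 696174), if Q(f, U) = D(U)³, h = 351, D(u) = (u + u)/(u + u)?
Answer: 1/696175 ≈ 1.4364e-6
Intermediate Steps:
D(u) = 1 (D(u) = (2*u)/((2*u)) = (2*u)*(1/(2*u)) = 1)
Q(f, U) = 1 (Q(f, U) = 1³ = 1)
1/(Q(-725, h) + 696174) = 1/(1 + 696174) = 1/696175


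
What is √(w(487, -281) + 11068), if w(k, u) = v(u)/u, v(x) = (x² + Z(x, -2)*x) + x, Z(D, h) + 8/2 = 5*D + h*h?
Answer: √9383 ≈ 96.866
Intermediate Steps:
Z(D, h) = -4 + h² + 5*D (Z(D, h) = -4 + (5*D + h*h) = -4 + (5*D + h²) = -4 + (h² + 5*D) = -4 + h² + 5*D)
v(x) = x + 6*x² (v(x) = (x² + (-4 + (-2)² + 5*x)*x) + x = (x² + (-4 + 4 + 5*x)*x) + x = (x² + (5*x)*x) + x = (x² + 5*x²) + x = 6*x² + x = x + 6*x²)
w(k, u) = 1 + 6*u (w(k, u) = (u*(1 + 6*u))/u = 1 + 6*u)
√(w(487, -281) + 11068) = √((1 + 6*(-281)) + 11068) = √((1 - 1686) + 11068) = √(-1685 + 11068) = √9383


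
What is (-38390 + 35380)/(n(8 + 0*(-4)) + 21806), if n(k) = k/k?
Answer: -3010/21807 ≈ -0.13803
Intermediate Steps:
n(k) = 1
(-38390 + 35380)/(n(8 + 0*(-4)) + 21806) = (-38390 + 35380)/(1 + 21806) = -3010/21807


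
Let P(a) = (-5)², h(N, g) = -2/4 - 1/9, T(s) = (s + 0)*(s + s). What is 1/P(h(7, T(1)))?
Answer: 1/25 ≈ 0.040000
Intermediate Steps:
T(s) = 2*s² (T(s) = s*(2*s) = 2*s²)
h(N, g) = -11/18 (h(N, g) = -2*¼ - 1*⅑ = -½ - ⅑ = -11/18)
P(a) = 25
1/P(h(7, T(1))) = 1/25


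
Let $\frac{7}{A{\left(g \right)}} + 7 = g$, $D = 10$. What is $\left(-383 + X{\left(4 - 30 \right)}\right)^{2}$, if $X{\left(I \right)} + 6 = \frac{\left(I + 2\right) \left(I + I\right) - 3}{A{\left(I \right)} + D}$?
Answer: $\frac{7150731844}{104329} \approx 68540.0$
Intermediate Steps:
$A{\left(g \right)} = \frac{7}{-7 + g}$
$X{\left(I \right)} = -6 + \frac{-3 + 2 I \left(2 + I\right)}{10 + \frac{7}{-7 + I}}$ ($X{\left(I \right)} = -6 + \frac{\left(I + 2\right) \left(I + I\right) - 3}{\frac{7}{-7 + I} + 10} = -6 + \frac{\left(2 + I\right) 2 I - 3}{10 + \frac{7}{-7 + I}} = -6 + \frac{2 I \left(2 + I\right) - 3}{10 + \frac{7}{-7 + I}} = -6 + \frac{-3 + 2 I \left(2 + I\right)}{10 + \frac{7}{-7 + I}}$)
$\left(-383 + X{\left(4 - 30 \right)}\right)^{2} = \left(-383 + \frac{-42 + \left(-7 + \left(4 - 30\right)\right) \left(-63 + 2 \left(4 - 30\right)^{2} + 4 \left(4 - 30\right)\right)}{-63 + 10 \left(4 - 30\right)}\right)^{2} = \left(-383 + \frac{-42 + \left(-7 - 26\right) \left(-63 + 2 \left(-26\right)^{2} + 4 \left(-26\right)\right)}{-63 + 10 \left(-26\right)}\right)^{2} = \left(-383 + \frac{-42 - 33 \left(-63 + 2 \cdot 676 - 104\right)}{-63 - 260}\right)^{2} = \left(-383 + \frac{-42 - 33 \left(-63 + 1352 - 104\right)}{-323}\right)^{2} = \left(-383 - \frac{-42 - 39105}{323}\right)^{2} = \left(-383 - - \frac{39147}{323}\right)^{2} = \left(-383 + \frac{39147}{323}\right)^{2} = \left(- \frac{84562}{323}\right)^{2} = \frac{7150731844}{104329}$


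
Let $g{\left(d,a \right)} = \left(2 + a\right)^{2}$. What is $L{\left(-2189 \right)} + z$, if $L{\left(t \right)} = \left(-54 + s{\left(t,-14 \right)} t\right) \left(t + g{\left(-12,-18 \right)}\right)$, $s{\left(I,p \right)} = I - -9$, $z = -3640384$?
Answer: $-9227850662$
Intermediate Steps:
$s{\left(I,p \right)} = 9 + I$ ($s{\left(I,p \right)} = I + 9 = 9 + I$)
$L{\left(t \right)} = \left(-54 + t \left(9 + t\right)\right) \left(256 + t\right)$ ($L{\left(t \right)} = \left(-54 + \left(9 + t\right) t\right) \left(t + \left(2 - 18\right)^{2}\right) = \left(-54 + t \left(9 + t\right)\right) \left(t + \left(-16\right)^{2}\right) = \left(-54 + t \left(9 + t\right)\right) \left(t + 256\right) = \left(-54 + t \left(9 + t\right)\right) \left(256 + t\right)$)
$L{\left(-2189 \right)} + z = \left(-13824 + \left(-2189\right)^{3} + 265 \left(-2189\right)^{2} + 2250 \left(-2189\right)\right) - 3640384 = \left(-13824 - 10489077269 + 265 \cdot 4791721 - 4925250\right) - 3640384 = \left(-13824 - 10489077269 + 1269806065 - 4925250\right) - 3640384 = -9224210278 - 3640384 = -9227850662$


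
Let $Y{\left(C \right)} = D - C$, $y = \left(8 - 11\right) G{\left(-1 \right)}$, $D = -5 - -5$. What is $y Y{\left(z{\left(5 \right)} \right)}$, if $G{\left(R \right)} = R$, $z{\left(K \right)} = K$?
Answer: $-15$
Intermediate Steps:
$D = 0$ ($D = -5 + 5 = 0$)
$y = 3$ ($y = \left(8 - 11\right) \left(-1\right) = \left(-3\right) \left(-1\right) = 3$)
$Y{\left(C \right)} = - C$ ($Y{\left(C \right)} = 0 - C = - C$)
$y Y{\left(z{\left(5 \right)} \right)} = 3 \left(\left(-1\right) 5\right) = 3 \left(-5\right) = -15$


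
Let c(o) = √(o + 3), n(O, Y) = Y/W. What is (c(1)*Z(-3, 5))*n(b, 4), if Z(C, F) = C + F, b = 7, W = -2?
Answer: -8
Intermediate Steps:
n(O, Y) = -Y/2 (n(O, Y) = Y/(-2) = Y*(-½) = -Y/2)
c(o) = √(3 + o)
(c(1)*Z(-3, 5))*n(b, 4) = (√(3 + 1)*(-3 + 5))*(-½*4) = (√4*2)*(-2) = (2*2)*(-2) = 4*(-2) = -8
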